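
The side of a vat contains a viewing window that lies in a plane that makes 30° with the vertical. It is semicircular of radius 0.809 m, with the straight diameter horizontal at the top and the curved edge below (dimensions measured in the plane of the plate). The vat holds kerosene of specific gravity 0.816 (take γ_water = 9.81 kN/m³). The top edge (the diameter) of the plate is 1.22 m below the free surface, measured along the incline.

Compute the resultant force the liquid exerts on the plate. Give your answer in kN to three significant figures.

F ≈ 11.1 kN

γ = 0.816 × 9.81 = 8.00496 kN/m³.
The plate makes 30° with the vertical, i.e. θ = 90° − 30° = 60° to the horizontal. Measuring y along the incline from the free-surface line, vertical depth h = y·sinθ with sinθ = 0.866025.
The centroid of a semicircle lies 4r/(3π) = 0.34335 m from the diameter, here below the top edge, so y_c = 1.22 + 0.34335 = 1.56335 m and h_c = 1.56335 × 0.866025 = 1.3539 m.
A = πr²/2 = π × 0.809²/2 = 1.02806 m².
Resultant F = γ·h_c·A = 8.00496 × 1.3539 × 1.02806 = 11.142 kN.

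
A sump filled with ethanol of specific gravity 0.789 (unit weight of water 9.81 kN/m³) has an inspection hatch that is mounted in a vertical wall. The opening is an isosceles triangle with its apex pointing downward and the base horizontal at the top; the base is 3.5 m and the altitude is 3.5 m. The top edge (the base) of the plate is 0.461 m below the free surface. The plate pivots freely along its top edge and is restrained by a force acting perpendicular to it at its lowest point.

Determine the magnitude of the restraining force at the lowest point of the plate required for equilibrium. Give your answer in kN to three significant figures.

P ≈ 34.9 kN

γ = 0.789 × 9.81 = 7.74009 kN/m³.
With the apex down, the centroid sits h/3 = 3.5/3 = 1.16667 m below the base (the top edge), so the centroid depth is h_c = 0.461 + 1.16667 = 1.62767 m.
A = ½ × 3.5 × 3.5 = 6.125 m².
Resultant F = γ·h_c·A = 7.74009 × 1.62767 × 6.125 = 77.1647 kN.
I_c = b·h³/36 = 3.5 × 3.5³/36 = 4.1684 m⁴.
Centre of pressure: y_p = y_c + I_c/(y_c·A) = 1.62767 + 4.1684/(1.62767 × 6.125) = 1.62767 + 0.418116 = 2.04579 m along the plane.
The resultant acts 1.16667 + 0.418116 = 1.58479 m (along the plate) below the hinge at the top edge, so the moment about the hinge is M = F × 1.58479 = 77.1647 × 1.58479 = 122.29 kN·m.
A normal force at the bottom, 3.5 m from the hinge, must supply this moment: P = 122.29/3.5 = 34.94 kN.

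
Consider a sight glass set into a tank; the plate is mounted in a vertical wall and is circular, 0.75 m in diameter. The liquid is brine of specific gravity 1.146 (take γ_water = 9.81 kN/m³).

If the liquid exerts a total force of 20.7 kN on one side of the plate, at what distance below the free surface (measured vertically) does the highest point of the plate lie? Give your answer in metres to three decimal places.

γ = 1.146 × 9.81 = 11.24226 kN/m³.
A = π(0.375)² = 0.441786 m².
From F = γ·h_c·A, the centroid depth is h_c = 20.7/(11.24226 × 0.441786) = 4.16778 m.
The centroid is at the centre, 0.375 m below the top of the plate, so the highest point sits at h_top = 4.16778 − 0.375 = 3.79278 m below the surface.

d_top ≈ 3.793 m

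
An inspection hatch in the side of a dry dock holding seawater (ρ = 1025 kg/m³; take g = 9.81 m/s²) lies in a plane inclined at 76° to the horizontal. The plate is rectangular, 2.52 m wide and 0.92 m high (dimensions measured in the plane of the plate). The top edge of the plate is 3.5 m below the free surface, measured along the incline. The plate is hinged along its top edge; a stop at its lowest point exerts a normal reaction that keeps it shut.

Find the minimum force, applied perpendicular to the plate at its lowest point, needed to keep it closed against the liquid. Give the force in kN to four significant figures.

P ≈ 46.52 kN

γ = ρg = 1025 × 9.81 / 1000 = 10.05525 kN/m³.
Let θ = 76° be the plate's angle to the horizontal; measure y along the incline from where the plane meets the free surface. Vertical depth h = y·sinθ with sinθ = 0.970296.
The centroid lies 0.92/2 = 0.46 m below the top edge, so y_c = 3.5 + 0.46 = 3.96 m and h_c = 3.96 × 0.970296 = 3.84237 m.
A = 2.52 × 0.92 = 2.3184 m².
Resultant F = γ·h_c·A = 10.05525 × 3.84237 × 2.3184 = 89.5737 kN.
I_c = b·h³/12 = 2.52 × 0.92³/12 = 0.163524 m⁴.
Centre of pressure: y_p = y_c + I_c/(y_c·A) = 3.96 + 0.163524/(3.96 × 2.3184) = 3.96 + 0.0178114 = 3.97781 m along the plane.
The resultant acts 0.46 + 0.0178114 = 0.477811 m (along the plate) below the hinge at the top edge, so the moment about the hinge is M = F × 0.477811 = 89.5737 × 0.477811 = 42.7993 kN·m.
A normal force at the bottom, 0.92 m from the hinge, must supply this moment: P = 42.7993/0.92 = 46.521 kN.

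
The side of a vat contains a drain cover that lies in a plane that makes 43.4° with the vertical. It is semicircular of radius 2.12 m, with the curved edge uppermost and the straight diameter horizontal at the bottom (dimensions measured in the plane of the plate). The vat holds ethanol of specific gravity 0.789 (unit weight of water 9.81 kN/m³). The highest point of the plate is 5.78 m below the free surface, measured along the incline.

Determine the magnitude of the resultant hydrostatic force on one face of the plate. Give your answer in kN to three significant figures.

F ≈ 278 kN

γ = 0.789 × 9.81 = 7.74009 kN/m³.
The plate makes 43.4° with the vertical, i.e. θ = 90° − 43.4° = 46.6° to the horizontal. Measuring y along the incline from the free-surface line, vertical depth h = y·sinθ with sinθ = 0.726575.
The centroid lies 4r/(3π) = 0.899756 m above the diameter, so r − 4r/(3π) = 2.12 − 0.899756 = 1.22024 m below the topmost point, so y_c = 5.78 + 1.22024 = 7.00024 m and h_c = 7.00024 × 0.726575 = 5.0862 m.
A = πr²/2 = π × 2.12²/2 = 7.05979 m².
Resultant F = γ·h_c·A = 7.74009 × 5.0862 × 7.05979 = 277.927 kN.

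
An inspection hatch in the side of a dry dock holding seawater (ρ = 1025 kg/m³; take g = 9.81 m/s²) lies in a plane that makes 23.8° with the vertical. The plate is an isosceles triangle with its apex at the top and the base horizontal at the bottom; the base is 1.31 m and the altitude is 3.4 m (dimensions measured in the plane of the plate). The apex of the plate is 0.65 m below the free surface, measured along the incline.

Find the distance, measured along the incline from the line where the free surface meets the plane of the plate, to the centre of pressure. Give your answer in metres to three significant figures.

y_p = 3.14 m

γ = ρg = 1025 × 9.81 / 1000 = 10.05525 kN/m³.
The plate makes 23.8° with the vertical, i.e. θ = 90° − 23.8° = 66.2° to the horizontal. Measuring y along the incline from the free-surface line, vertical depth h = y·sinθ with sinθ = 0.914960.
With the apex up, the centroid sits 2h/3 = 2 × 3.4/3 = 2.26667 m below the apex, so y_c = 0.65 + 2.26667 = 2.91667 m and h_c = 2.91667 × 0.914960 = 2.66864 m.
A = ½ × 1.31 × 3.4 = 2.227 m².
Resultant F = γ·h_c·A = 10.05525 × 2.66864 × 2.227 = 59.759 kN.
I_c = b·h³/36 = 1.31 × 3.4³/36 = 1.43023 m⁴.
Centre of pressure: y_p = y_c + I_c/(y_c·A) = 2.91667 + 1.43023/(2.91667 × 2.227) = 2.91667 + 0.22019 = 3.13686 m along the plane.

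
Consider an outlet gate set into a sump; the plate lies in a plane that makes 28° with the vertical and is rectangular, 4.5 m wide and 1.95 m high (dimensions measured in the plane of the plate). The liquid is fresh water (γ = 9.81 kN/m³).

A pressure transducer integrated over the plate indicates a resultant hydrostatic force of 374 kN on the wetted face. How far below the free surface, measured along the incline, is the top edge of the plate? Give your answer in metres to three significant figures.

y_top ≈ 3.95 m

γ = 9.81 kN/m³.
A = 4.5 × 1.95 = 8.775 m².
From F = γ·h_c·A, the centroid depth is h_c = 374/(9.81 × 8.775) = 4.34466 m.
The plate makes 28° with the vertical, i.e. θ = 90° − 28° = 62° to the horizontal. Measuring y along the incline from the free-surface line, vertical depth h = y·sinθ with sinθ = 0.882948.
Along the incline, y_c = h_c/sinθ = 4.34466/0.882948 = 4.92063 m.
The centroid lies 1.95/2 = 0.975 m below the top edge, so the top edge sits at y_top = 4.92063 − 0.975 = 3.94563 m along the incline.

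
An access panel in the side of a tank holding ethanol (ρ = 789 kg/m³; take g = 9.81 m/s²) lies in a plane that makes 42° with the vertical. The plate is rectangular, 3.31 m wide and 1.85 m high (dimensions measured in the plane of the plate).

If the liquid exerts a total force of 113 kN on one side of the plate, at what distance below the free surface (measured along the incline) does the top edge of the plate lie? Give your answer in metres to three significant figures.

γ = ρg = 789 × 9.81 / 1000 = 7.74009 kN/m³.
A = 3.31 × 1.85 = 6.1235 m².
From F = γ·h_c·A, the centroid depth is h_c = 113/(7.74009 × 6.1235) = 2.38415 m.
The plate makes 42° with the vertical, i.e. θ = 90° − 42° = 48° to the horizontal. Measuring y along the incline from the free-surface line, vertical depth h = y·sinθ with sinθ = 0.743145.
Along the incline, y_c = h_c/sinθ = 2.38415/0.743145 = 3.20819 m.
The centroid lies 1.85/2 = 0.925 m below the top edge, so the top edge sits at y_top = 3.20819 − 0.925 = 2.28319 m along the incline.

y_top ≈ 2.28 m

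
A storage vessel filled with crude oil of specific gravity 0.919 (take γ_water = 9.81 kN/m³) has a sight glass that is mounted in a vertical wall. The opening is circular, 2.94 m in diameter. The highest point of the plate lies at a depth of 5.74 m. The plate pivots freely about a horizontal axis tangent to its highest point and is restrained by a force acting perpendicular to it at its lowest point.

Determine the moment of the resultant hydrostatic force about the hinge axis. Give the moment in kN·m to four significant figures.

γ = 0.919 × 9.81 = 9.01539 kN/m³.
The centroid is at the centre, 1.47 m below the top of the plate, so the centroid depth is h_c = 5.74 + 1.47 = 7.21 m.
A = π(1.47)² = 6.78867 m².
Resultant F = γ·h_c·A = 9.01539 × 7.21 × 6.78867 = 441.27 kN.
I_c = πr⁴/4 = π × 1.47⁴/4 = 3.66741 m⁴.
Centre of pressure: y_p = y_c + I_c/(y_c·A) = 7.21 + 3.66741/(7.21 × 6.78867) = 7.21 + 0.0749272 = 7.28493 m along the plane.
The resultant acts 1.47 + 0.0749272 = 1.54493 m (along the plate) below the hinge at the top edge, so the moment about the hinge is M = F × 1.54493 = 441.27 × 1.54493 = 681.731 kN·m.

M ≈ 681.7 kN·m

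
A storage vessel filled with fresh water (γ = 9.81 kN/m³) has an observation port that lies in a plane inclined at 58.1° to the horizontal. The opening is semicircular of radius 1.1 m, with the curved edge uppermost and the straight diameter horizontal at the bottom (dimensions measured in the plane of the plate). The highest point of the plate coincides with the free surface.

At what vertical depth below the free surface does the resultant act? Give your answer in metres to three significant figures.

h_p = 0.651 m

γ = 9.81 kN/m³.
Let θ = 58.1° be the plate's angle to the horizontal; measure y along the incline from where the plane meets the free surface. Vertical depth h = y·sinθ with sinθ = 0.848972.
The centroid lies 4r/(3π) = 0.466854 m above the diameter, so r − 4r/(3π) = 1.1 − 0.466854 = 0.633146 m below the topmost point, so y_c = 0.633146 m and h_c = 0.633146 × 0.848972 = 0.537523 m.
A = πr²/2 = π × 1.1²/2 = 1.90066 m².
Resultant F = γ·h_c·A = 9.81 × 0.537523 × 1.90066 = 10.0224 kN.
I_c = (π/8 − 8/(9π))·r⁴ = 0.109757 × 1.1⁴ = 0.160695 m⁴.
Centre of pressure: y_p = y_c + I_c/(y_c·A) = 0.633146 + 0.160695/(0.633146 × 1.90066) = 0.633146 + 0.133535 = 0.766681 m along the plane.
Vertically, h_p = y_p·sinθ = 0.766681 × 0.848972 = 0.650891 m.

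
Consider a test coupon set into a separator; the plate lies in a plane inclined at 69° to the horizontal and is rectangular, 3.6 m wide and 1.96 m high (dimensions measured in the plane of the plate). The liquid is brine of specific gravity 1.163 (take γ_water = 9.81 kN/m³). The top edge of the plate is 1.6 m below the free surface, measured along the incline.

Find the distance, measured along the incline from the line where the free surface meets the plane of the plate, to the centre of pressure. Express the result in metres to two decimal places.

γ = 1.163 × 9.81 = 11.40903 kN/m³.
Let θ = 69° be the plate's angle to the horizontal; measure y along the incline from where the plane meets the free surface. Vertical depth h = y·sinθ with sinθ = 0.933580.
The centroid lies 1.96/2 = 0.98 m below the top edge, so y_c = 1.6 + 0.98 = 2.58 m and h_c = 2.58 × 0.933580 = 2.40864 m.
A = 3.6 × 1.96 = 7.056 m².
Resultant F = γ·h_c·A = 11.40903 × 2.40864 × 7.056 = 193.901 kN.
I_c = b·h³/12 = 3.6 × 1.96³/12 = 2.25886 m⁴.
Centre of pressure: y_p = y_c + I_c/(y_c·A) = 2.58 + 2.25886/(2.58 × 7.056) = 2.58 + 0.124083 = 2.70408 m along the plane.

y_p = 2.70 m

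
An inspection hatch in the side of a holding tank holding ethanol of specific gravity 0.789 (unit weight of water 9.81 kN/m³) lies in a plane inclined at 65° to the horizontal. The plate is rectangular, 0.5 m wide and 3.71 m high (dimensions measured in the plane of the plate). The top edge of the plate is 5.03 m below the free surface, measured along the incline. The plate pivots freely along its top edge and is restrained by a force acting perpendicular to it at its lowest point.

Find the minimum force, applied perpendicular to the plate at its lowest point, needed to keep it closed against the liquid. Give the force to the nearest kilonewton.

γ = 0.789 × 9.81 = 7.74009 kN/m³.
Let θ = 65° be the plate's angle to the horizontal; measure y along the incline from where the plane meets the free surface. Vertical depth h = y·sinθ with sinθ = 0.906308.
The centroid lies 3.71/2 = 1.855 m below the top edge, so y_c = 5.03 + 1.855 = 6.885 m and h_c = 6.885 × 0.906308 = 6.23993 m.
A = 0.5 × 3.71 = 1.855 m².
Resultant F = γ·h_c·A = 7.74009 × 6.23993 × 1.855 = 89.5921 kN.
I_c = b·h³/12 = 0.5 × 3.71³/12 = 2.1277 m⁴.
Centre of pressure: y_p = y_c + I_c/(y_c·A) = 6.885 + 2.1277/(6.885 × 1.855) = 6.885 + 0.166595 = 7.05159 m along the plane.
The resultant acts 1.855 + 0.166595 = 2.0216 m (along the plate) below the hinge at the top edge, so the moment about the hinge is M = F × 2.0216 = 89.5921 × 2.0216 = 181.119 kN·m.
A normal force at the bottom, 3.71 m from the hinge, must supply this moment: P = 181.119/3.71 = 48.8191 kN.

P ≈ 49 kN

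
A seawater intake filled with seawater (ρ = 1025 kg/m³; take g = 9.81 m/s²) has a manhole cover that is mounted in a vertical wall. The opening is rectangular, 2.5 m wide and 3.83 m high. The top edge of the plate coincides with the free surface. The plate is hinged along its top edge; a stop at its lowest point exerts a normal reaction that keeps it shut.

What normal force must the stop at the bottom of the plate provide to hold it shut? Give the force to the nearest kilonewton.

P ≈ 123 kN

γ = ρg = 1025 × 9.81 / 1000 = 10.05525 kN/m³.
The centroid lies 3.83/2 = 1.915 m below the top edge, so the centroid depth is h_c = 1.915 m.
A = 2.5 × 3.83 = 9.575 m².
Resultant F = γ·h_c·A = 10.05525 × 1.915 × 9.575 = 184.374 kN.
I_c = b·h³/12 = 2.5 × 3.83³/12 = 11.7046 m⁴.
Centre of pressure: y_p = y_c + I_c/(y_c·A) = 1.915 + 11.7046/(1.915 × 9.575) = 1.915 + 0.638336 = 2.55334 m along the plane.
The resultant acts 1.915 + 0.638336 = 2.55334 m (along the plate) below the hinge at the top edge, so the moment about the hinge is M = F × 2.55334 = 184.374 × 2.55334 = 470.77 kN·m.
A normal force at the bottom, 3.83 m from the hinge, must supply this moment: P = 470.77/3.83 = 122.916 kN.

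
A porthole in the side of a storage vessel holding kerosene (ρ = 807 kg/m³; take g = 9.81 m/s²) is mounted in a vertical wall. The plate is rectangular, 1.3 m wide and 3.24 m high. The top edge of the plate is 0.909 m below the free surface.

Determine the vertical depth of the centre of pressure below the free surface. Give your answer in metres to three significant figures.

h_p = 2.87 m

γ = ρg = 807 × 9.81 / 1000 = 7.91667 kN/m³.
The centroid lies 3.24/2 = 1.62 m below the top edge, so the centroid depth is h_c = 0.909 + 1.62 = 2.529 m.
A = 1.3 × 3.24 = 4.212 m².
Resultant F = γ·h_c·A = 7.91667 × 2.529 × 4.212 = 84.3295 kN.
I_c = b·h³/12 = 1.3 × 3.24³/12 = 3.68466 m⁴.
Centre of pressure: y_p = y_c + I_c/(y_c·A) = 2.529 + 3.68466/(2.529 × 4.212) = 2.529 + 0.345908 = 2.87491 m along the plane.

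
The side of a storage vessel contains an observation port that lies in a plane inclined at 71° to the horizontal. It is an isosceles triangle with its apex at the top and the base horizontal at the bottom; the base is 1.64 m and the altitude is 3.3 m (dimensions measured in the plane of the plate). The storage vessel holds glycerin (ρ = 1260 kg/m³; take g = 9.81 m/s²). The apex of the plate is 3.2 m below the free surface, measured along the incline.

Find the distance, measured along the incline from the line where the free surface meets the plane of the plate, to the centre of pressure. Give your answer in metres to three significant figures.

γ = ρg = 1260 × 9.81 / 1000 = 12.3606 kN/m³.
Let θ = 71° be the plate's angle to the horizontal; measure y along the incline from where the plane meets the free surface. Vertical depth h = y·sinθ with sinθ = 0.945519.
With the apex up, the centroid sits 2h/3 = 2 × 3.3/3 = 2.2 m below the apex, so y_c = 3.2 + 2.2 = 5.4 m and h_c = 5.4 × 0.945519 = 5.1058 m.
A = ½ × 1.64 × 3.3 = 2.706 m².
Resultant F = γ·h_c·A = 12.3606 × 5.1058 × 2.706 = 170.778 kN.
I_c = b·h³/36 = 1.64 × 3.3³/36 = 1.63713 m⁴.
Centre of pressure: y_p = y_c + I_c/(y_c·A) = 5.4 + 1.63713/(5.4 × 2.706) = 5.4 + 0.112037 = 5.51204 m along the plane.

y_p = 5.51 m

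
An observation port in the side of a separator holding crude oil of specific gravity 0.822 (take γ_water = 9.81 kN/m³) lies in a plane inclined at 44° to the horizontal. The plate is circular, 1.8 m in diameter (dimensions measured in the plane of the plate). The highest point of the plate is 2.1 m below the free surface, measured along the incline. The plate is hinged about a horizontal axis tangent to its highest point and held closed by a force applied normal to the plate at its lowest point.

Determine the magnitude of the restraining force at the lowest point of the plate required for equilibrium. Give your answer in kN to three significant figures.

P ≈ 23.0 kN

γ = 0.822 × 9.81 = 8.06382 kN/m³.
Let θ = 44° be the plate's angle to the horizontal; measure y along the incline from where the plane meets the free surface. Vertical depth h = y·sinθ with sinθ = 0.694658.
The centroid is at the centre, 0.9 m below the top of the plate, so y_c = 2.1 + 0.9 = 3 m and h_c = 3 × 0.694658 = 2.08397 m.
A = π(0.9)² = 2.54469 m².
Resultant F = γ·h_c·A = 8.06382 × 2.08397 × 2.54469 = 42.7629 kN.
I_c = πr⁴/4 = π × 0.9⁴/4 = 0.5153 m⁴.
Centre of pressure: y_p = y_c + I_c/(y_c·A) = 3 + 0.5153/(3 × 2.54469) = 3 + 0.0675 = 3.0675 m along the plane.
The resultant acts 0.9 + 0.0675 = 0.9675 m (along the plate) below the hinge at the top edge, so the moment about the hinge is M = F × 0.9675 = 42.7629 × 0.9675 = 41.3731 kN·m.
A normal force at the bottom, 1.8 m from the hinge, must supply this moment: P = 41.3731/1.8 = 22.9851 kN.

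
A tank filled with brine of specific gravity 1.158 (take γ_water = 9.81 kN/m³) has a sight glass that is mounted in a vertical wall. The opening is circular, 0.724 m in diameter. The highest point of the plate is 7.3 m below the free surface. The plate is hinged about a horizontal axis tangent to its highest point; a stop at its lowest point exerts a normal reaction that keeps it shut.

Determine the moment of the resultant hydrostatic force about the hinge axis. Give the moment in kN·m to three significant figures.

M ≈ 13.1 kN·m

γ = 1.158 × 9.81 = 11.35998 kN/m³.
The centroid is at the centre, 0.362 m below the top of the plate, so the centroid depth is h_c = 7.3 + 0.362 = 7.662 m.
A = π(0.362)² = 0.411687 m².
Resultant F = γ·h_c·A = 11.35998 × 7.662 × 0.411687 = 35.8333 kN.
I_c = πr⁴/4 = π × 0.362⁴/4 = 0.0134873 m⁴.
Centre of pressure: y_p = y_c + I_c/(y_c·A) = 7.662 + 0.0134873/(7.662 × 0.411687) = 7.662 + 0.00427578 = 7.66628 m along the plane.
The resultant acts 0.362 + 0.00427578 = 0.366276 m (along the plate) below the hinge at the top edge, so the moment about the hinge is M = F × 0.366276 = 35.8333 × 0.366276 = 13.1249 kN·m.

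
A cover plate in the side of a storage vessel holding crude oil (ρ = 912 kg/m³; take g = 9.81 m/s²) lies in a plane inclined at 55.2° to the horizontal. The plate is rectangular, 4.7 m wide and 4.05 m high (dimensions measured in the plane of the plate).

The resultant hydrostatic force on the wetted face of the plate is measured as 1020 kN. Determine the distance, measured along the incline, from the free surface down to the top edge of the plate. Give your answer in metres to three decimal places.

γ = ρg = 912 × 9.81 / 1000 = 8.94672 kN/m³.
A = 4.7 × 4.05 = 19.035 m².
From F = γ·h_c·A, the centroid depth is h_c = 1020/(8.94672 × 19.035) = 5.9894 m.
Let θ = 55.2° be the plate's angle to the horizontal; measure y along the incline from where the plane meets the free surface. Vertical depth h = y·sinθ with sinθ = 0.821149.
Along the incline, y_c = h_c/sinθ = 5.9894/0.821149 = 7.29393 m.
The centroid lies 4.05/2 = 2.025 m below the top edge, so the top edge sits at y_top = 7.29393 − 2.025 = 5.26893 m along the incline.

y_top ≈ 5.269 m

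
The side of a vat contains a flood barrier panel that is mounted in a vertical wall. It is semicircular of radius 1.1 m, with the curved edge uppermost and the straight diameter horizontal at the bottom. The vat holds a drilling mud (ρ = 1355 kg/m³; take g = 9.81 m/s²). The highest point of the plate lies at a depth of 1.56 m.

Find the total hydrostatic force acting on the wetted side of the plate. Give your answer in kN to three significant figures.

F ≈ 55.4 kN

γ = ρg = 1355 × 9.81 / 1000 = 13.29255 kN/m³.
The centroid lies 4r/(3π) = 0.466854 m above the diameter, so r − 4r/(3π) = 1.1 − 0.466854 = 0.633146 m below the topmost point, so the centroid depth is h_c = 1.56 + 0.633146 = 2.19315 m.
A = πr²/2 = π × 1.1²/2 = 1.90066 m².
Resultant F = γ·h_c·A = 13.29255 × 2.19315 × 1.90066 = 55.4091 kN.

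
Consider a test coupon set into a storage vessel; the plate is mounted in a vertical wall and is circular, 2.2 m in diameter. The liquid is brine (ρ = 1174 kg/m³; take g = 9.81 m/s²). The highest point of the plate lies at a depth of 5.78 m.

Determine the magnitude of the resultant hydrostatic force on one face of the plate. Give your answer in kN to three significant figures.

γ = ρg = 1174 × 9.81 / 1000 = 11.51694 kN/m³.
The centroid is at the centre, 1.1 m below the top of the plate, so the centroid depth is h_c = 5.78 + 1.1 = 6.88 m.
A = π(1.1)² = 3.80133 m².
Resultant F = γ·h_c·A = 11.51694 × 6.88 × 3.80133 = 301.204 kN.

F ≈ 301 kN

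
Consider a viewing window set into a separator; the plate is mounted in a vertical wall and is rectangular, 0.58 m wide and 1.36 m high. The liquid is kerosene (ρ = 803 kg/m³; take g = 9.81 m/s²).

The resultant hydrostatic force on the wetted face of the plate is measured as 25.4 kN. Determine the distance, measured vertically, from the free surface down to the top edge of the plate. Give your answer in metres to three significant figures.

γ = ρg = 803 × 9.81 / 1000 = 7.87743 kN/m³.
A = 0.58 × 1.36 = 0.7888 m².
From F = γ·h_c·A, the centroid depth is h_c = 25.4/(7.87743 × 0.7888) = 4.08773 m.
The centroid lies 1.36/2 = 0.68 m below the top edge, so the top edge sits at h_top = 4.08773 − 0.68 = 3.40773 m below the surface.

d_top ≈ 3.41 m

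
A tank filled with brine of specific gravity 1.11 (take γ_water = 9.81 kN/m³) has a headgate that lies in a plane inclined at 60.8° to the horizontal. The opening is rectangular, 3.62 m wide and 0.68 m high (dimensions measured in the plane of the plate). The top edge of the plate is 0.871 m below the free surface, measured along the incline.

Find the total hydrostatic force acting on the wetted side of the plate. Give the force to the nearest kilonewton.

F ≈ 28 kN

γ = 1.11 × 9.81 = 10.8891 kN/m³.
Let θ = 60.8° be the plate's angle to the horizontal; measure y along the incline from where the plane meets the free surface. Vertical depth h = y·sinθ with sinθ = 0.872922.
The centroid lies 0.68/2 = 0.34 m below the top edge, so y_c = 0.871 + 0.34 = 1.211 m and h_c = 1.211 × 0.872922 = 1.05711 m.
A = 3.62 × 0.68 = 2.4616 m².
Resultant F = γ·h_c·A = 10.8891 × 1.05711 × 2.4616 = 28.3354 kN.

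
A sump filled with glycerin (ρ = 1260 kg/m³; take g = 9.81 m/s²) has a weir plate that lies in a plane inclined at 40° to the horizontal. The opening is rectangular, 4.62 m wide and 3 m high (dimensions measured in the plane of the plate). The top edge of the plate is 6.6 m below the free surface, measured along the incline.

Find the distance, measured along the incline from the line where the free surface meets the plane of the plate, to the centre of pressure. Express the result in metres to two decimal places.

y_p = 8.19 m

γ = ρg = 1260 × 9.81 / 1000 = 12.3606 kN/m³.
Let θ = 40° be the plate's angle to the horizontal; measure y along the incline from where the plane meets the free surface. Vertical depth h = y·sinθ with sinθ = 0.642788.
The centroid lies 3/2 = 1.5 m below the top edge, so y_c = 6.6 + 1.5 = 8.1 m and h_c = 8.1 × 0.642788 = 5.20658 m.
A = 4.62 × 3 = 13.86 m².
Resultant F = γ·h_c·A = 12.3606 × 5.20658 × 13.86 = 891.98 kN.
I_c = b·h³/12 = 4.62 × 3³/12 = 10.395 m⁴.
Centre of pressure: y_p = y_c + I_c/(y_c·A) = 8.1 + 10.395/(8.1 × 13.86) = 8.1 + 0.0925926 = 8.19259 m along the plane.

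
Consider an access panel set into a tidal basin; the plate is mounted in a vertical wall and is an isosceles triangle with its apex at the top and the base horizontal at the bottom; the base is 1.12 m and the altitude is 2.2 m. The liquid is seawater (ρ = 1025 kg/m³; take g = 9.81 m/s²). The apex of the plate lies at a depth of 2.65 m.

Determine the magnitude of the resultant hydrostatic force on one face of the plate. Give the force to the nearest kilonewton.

γ = ρg = 1025 × 9.81 / 1000 = 10.05525 kN/m³.
With the apex up, the centroid sits 2h/3 = 2 × 2.2/3 = 1.46667 m below the apex, so the centroid depth is h_c = 2.65 + 1.46667 = 4.11667 m.
A = ½ × 1.12 × 2.2 = 1.232 m².
Resultant F = γ·h_c·A = 10.05525 × 4.11667 × 1.232 = 50.9976 kN.

F ≈ 51 kN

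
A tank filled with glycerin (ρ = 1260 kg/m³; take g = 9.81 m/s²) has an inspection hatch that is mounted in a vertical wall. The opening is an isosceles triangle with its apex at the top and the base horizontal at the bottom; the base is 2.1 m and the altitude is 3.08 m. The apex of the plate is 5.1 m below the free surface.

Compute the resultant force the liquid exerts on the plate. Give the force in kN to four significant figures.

γ = ρg = 1260 × 9.81 / 1000 = 12.3606 kN/m³.
With the apex up, the centroid sits 2h/3 = 2 × 3.08/3 = 2.05333 m below the apex, so the centroid depth is h_c = 5.1 + 2.05333 = 7.15333 m.
A = ½ × 2.1 × 3.08 = 3.234 m².
Resultant F = γ·h_c·A = 12.3606 × 7.15333 × 3.234 = 285.949 kN.

F ≈ 285.9 kN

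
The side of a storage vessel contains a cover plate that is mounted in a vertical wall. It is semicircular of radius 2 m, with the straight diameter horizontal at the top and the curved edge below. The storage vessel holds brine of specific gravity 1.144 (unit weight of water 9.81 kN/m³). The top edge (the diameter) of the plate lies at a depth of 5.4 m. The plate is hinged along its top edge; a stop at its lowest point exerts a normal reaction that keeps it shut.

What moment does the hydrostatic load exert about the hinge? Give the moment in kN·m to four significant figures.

γ = 1.144 × 9.81 = 11.22264 kN/m³.
The centroid of a semicircle lies 4r/(3π) = 0.848826 m from the diameter, here below the top edge, so the centroid depth is h_c = 5.4 + 0.848826 = 6.24883 m.
A = πr²/2 = π × 2²/2 = 6.28319 m².
Resultant F = γ·h_c·A = 11.22264 × 6.24883 × 6.28319 = 440.63 kN.
I_c = (π/8 − 8/(9π))·r⁴ = 0.109757 × 2⁴ = 1.75611 m⁴.
Centre of pressure: y_p = y_c + I_c/(y_c·A) = 6.24883 + 1.75611/(6.24883 × 6.28319) = 6.24883 + 0.0447273 = 6.29356 m along the plane.
The resultant acts 0.848826 + 0.0447273 = 0.893553 m (along the plate) below the hinge at the top edge, so the moment about the hinge is M = F × 0.893553 = 440.63 × 0.893553 = 393.726 kN·m.

M ≈ 393.7 kN·m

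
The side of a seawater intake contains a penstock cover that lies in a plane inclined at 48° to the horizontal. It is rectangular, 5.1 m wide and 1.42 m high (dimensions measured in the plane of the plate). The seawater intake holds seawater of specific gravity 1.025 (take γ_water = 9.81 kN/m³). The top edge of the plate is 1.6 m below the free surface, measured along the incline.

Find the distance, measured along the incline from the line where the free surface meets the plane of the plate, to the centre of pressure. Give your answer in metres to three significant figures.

γ = 1.025 × 9.81 = 10.05525 kN/m³.
Let θ = 48° be the plate's angle to the horizontal; measure y along the incline from where the plane meets the free surface. Vertical depth h = y·sinθ with sinθ = 0.743145.
The centroid lies 1.42/2 = 0.71 m below the top edge, so y_c = 1.6 + 0.71 = 2.31 m and h_c = 2.31 × 0.743145 = 1.71666 m.
A = 5.1 × 1.42 = 7.242 m².
Resultant F = γ·h_c·A = 10.05525 × 1.71666 × 7.242 = 125.007 kN.
I_c = b·h³/12 = 5.1 × 1.42³/12 = 1.2169 m⁴.
Centre of pressure: y_p = y_c + I_c/(y_c·A) = 2.31 + 1.2169/(2.31 × 7.242) = 2.31 + 0.0727419 = 2.38274 m along the plane.

y_p = 2.38 m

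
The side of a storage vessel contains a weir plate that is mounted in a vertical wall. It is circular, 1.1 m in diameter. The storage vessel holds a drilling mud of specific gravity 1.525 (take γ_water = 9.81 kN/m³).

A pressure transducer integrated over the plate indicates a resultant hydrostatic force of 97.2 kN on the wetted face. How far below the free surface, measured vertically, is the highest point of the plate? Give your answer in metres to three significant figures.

d_top ≈ 6.29 m

γ = 1.525 × 9.81 = 14.96025 kN/m³.
A = π(0.55)² = 0.950332 m².
From F = γ·h_c·A, the centroid depth is h_c = 97.2/(14.96025 × 0.950332) = 6.83679 m.
The centroid is at the centre, 0.55 m below the top of the plate, so the highest point sits at h_top = 6.83679 − 0.55 = 6.28679 m below the surface.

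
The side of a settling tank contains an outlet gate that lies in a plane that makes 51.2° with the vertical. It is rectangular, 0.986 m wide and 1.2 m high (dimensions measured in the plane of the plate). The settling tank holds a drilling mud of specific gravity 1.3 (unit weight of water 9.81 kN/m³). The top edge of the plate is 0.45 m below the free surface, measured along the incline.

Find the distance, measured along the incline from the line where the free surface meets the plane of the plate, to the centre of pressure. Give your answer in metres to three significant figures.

γ = 1.3 × 9.81 = 12.753 kN/m³.
The plate makes 51.2° with the vertical, i.e. θ = 90° − 51.2° = 38.8° to the horizontal. Measuring y along the incline from the free-surface line, vertical depth h = y·sinθ with sinθ = 0.626604.
The centroid lies 1.2/2 = 0.6 m below the top edge, so y_c = 0.45 + 0.6 = 1.05 m and h_c = 1.05 × 0.626604 = 0.657934 m.
A = 0.986 × 1.2 = 1.1832 m².
Resultant F = γ·h_c·A = 12.753 × 0.657934 × 1.1832 = 9.9278 kN.
I_c = b·h³/12 = 0.986 × 1.2³/12 = 0.141984 m⁴.
Centre of pressure: y_p = y_c + I_c/(y_c·A) = 1.05 + 0.141984/(1.05 × 1.1832) = 1.05 + 0.114286 = 1.16429 m along the plane.

y_p = 1.16 m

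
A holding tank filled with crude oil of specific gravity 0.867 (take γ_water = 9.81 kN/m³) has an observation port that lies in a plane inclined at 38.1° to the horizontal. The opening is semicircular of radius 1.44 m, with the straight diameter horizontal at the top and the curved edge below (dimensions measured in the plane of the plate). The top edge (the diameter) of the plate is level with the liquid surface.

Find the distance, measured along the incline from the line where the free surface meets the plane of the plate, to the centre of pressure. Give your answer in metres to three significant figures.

y_p = 0.848 m

γ = 0.867 × 9.81 = 8.50527 kN/m³.
Let θ = 38.1° be the plate's angle to the horizontal; measure y along the incline from where the plane meets the free surface. Vertical depth h = y·sinθ with sinθ = 0.617036.
The centroid of a semicircle lies 4r/(3π) = 0.611155 m from the diameter, here below the top edge, so y_c = 0.611155 m and h_c = 0.611155 × 0.617036 = 0.377105 m.
A = πr²/2 = π × 1.44²/2 = 3.2572 m².
Resultant F = γ·h_c·A = 8.50527 × 0.377105 × 3.2572 = 10.4471 kN.
I_c = (π/8 − 8/(9π))·r⁴ = 0.109757 × 1.44⁴ = 0.471935 m⁴.
Centre of pressure: y_p = y_c + I_c/(y_c·A) = 0.611155 + 0.471935/(0.611155 × 3.2572) = 0.611155 + 0.237075 = 0.84823 m along the plane.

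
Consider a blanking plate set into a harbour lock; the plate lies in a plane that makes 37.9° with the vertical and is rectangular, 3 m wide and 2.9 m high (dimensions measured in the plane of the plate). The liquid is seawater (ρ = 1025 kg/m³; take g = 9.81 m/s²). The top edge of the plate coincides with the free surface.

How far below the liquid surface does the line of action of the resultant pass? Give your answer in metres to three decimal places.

h_p = 1.526 m

γ = ρg = 1025 × 9.81 / 1000 = 10.05525 kN/m³.
The plate makes 37.9° with the vertical, i.e. θ = 90° − 37.9° = 52.1° to the horizontal. Measuring y along the incline from the free-surface line, vertical depth h = y·sinθ with sinθ = 0.789084.
The centroid lies 2.9/2 = 1.45 m below the top edge, so y_c = 1.45 m and h_c = 1.45 × 0.789084 = 1.14417 m.
A = 3 × 2.9 = 8.7 m².
Resultant F = γ·h_c·A = 10.05525 × 1.14417 × 8.7 = 100.093 kN.
I_c = b·h³/12 = 3 × 2.9³/12 = 6.09725 m⁴.
Centre of pressure: y_p = y_c + I_c/(y_c·A) = 1.45 + 6.09725/(1.45 × 8.7) = 1.45 + 0.483333 = 1.93333 m along the plane.
Vertically, h_p = y_p·sinθ = 1.93333 × 0.789084 = 1.52556 m.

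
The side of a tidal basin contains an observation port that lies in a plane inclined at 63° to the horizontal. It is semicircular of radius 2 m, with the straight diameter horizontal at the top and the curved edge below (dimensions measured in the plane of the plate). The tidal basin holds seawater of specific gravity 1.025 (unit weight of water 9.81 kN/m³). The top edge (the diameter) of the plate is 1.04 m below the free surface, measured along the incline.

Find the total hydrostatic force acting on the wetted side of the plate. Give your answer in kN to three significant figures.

γ = 1.025 × 9.81 = 10.05525 kN/m³.
Let θ = 63° be the plate's angle to the horizontal; measure y along the incline from where the plane meets the free surface. Vertical depth h = y·sinθ with sinθ = 0.891007.
The centroid of a semicircle lies 4r/(3π) = 0.848826 m from the diameter, here below the top edge, so y_c = 1.04 + 0.848826 = 1.88883 m and h_c = 1.88883 × 0.891007 = 1.68296 m.
A = πr²/2 = π × 2²/2 = 6.28319 m².
Resultant F = γ·h_c·A = 10.05525 × 1.68296 × 6.28319 = 106.328 kN.

F ≈ 106 kN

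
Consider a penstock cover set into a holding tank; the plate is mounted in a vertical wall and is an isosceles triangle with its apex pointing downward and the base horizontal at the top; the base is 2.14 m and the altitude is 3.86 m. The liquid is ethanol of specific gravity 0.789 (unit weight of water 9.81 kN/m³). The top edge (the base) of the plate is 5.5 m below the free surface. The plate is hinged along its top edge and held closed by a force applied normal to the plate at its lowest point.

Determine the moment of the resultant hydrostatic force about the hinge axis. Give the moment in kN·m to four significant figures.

γ = 0.789 × 9.81 = 7.74009 kN/m³.
With the apex down, the centroid sits h/3 = 3.86/3 = 1.28667 m below the base (the top edge), so the centroid depth is h_c = 5.5 + 1.28667 = 6.78667 m.
A = ½ × 2.14 × 3.86 = 4.1302 m².
Resultant F = γ·h_c·A = 7.74009 × 6.78667 × 4.1302 = 216.957 kN.
I_c = b·h³/36 = 2.14 × 3.86³/36 = 3.4188 m⁴.
Centre of pressure: y_p = y_c + I_c/(y_c·A) = 6.78667 + 3.4188/(6.78667 × 4.1302) = 6.78667 + 0.121968 = 6.90864 m along the plane.
The resultant acts 1.28667 + 0.121968 = 1.40864 m (along the plate) below the hinge at the top edge, so the moment about the hinge is M = F × 1.40864 = 216.957 × 1.40864 = 305.614 kN·m.

M ≈ 305.6 kN·m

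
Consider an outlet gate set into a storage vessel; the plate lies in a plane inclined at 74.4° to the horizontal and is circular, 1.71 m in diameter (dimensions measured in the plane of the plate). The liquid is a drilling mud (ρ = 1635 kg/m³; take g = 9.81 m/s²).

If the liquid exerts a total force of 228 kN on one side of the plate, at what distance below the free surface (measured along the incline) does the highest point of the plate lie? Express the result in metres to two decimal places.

γ = ρg = 1635 × 9.81 / 1000 = 16.03935 kN/m³.
A = π(0.855)² = 2.29658 m².
From F = γ·h_c·A, the centroid depth is h_c = 228/(16.03935 × 2.29658) = 6.18966 m.
Let θ = 74.4° be the plate's angle to the horizontal; measure y along the incline from where the plane meets the free surface. Vertical depth h = y·sinθ with sinθ = 0.963163.
Along the incline, y_c = h_c/sinθ = 6.18966/0.963163 = 6.42639 m.
The centroid is at the centre, 0.855 m below the top of the plate, so the highest point sits at y_top = 6.42639 − 0.855 = 5.57139 m along the incline.

y_top ≈ 5.57 m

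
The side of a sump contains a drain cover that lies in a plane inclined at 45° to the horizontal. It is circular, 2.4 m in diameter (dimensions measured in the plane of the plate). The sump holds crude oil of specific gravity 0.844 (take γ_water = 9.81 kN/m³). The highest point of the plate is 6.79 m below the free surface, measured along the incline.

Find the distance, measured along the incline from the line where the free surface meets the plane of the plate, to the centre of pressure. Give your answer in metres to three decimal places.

γ = 0.844 × 9.81 = 8.27964 kN/m³.
Let θ = 45° be the plate's angle to the horizontal; measure y along the incline from where the plane meets the free surface. Vertical depth h = y·sinθ with sinθ = 0.707107.
The centroid is at the centre, 1.2 m below the top of the plate, so y_c = 6.79 + 1.2 = 7.99 m and h_c = 7.99 × 0.707107 = 5.64978 m.
A = π(1.2)² = 4.52389 m².
Resultant F = γ·h_c·A = 8.27964 × 5.64978 × 4.52389 = 211.619 kN.
I_c = πr⁴/4 = π × 1.2⁴/4 = 1.6286 m⁴.
Centre of pressure: y_p = y_c + I_c/(y_c·A) = 7.99 + 1.6286/(7.99 × 4.52389) = 7.99 + 0.0450563 = 8.03506 m along the plane.

y_p = 8.035 m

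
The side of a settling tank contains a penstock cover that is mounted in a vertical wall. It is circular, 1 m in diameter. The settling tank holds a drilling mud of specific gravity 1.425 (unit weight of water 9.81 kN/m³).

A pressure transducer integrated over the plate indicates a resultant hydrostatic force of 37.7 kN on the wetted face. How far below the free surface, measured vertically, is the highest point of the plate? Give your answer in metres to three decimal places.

d_top ≈ 2.934 m

γ = 1.425 × 9.81 = 13.97925 kN/m³.
A = π(0.5)² = 0.785398 m².
From F = γ·h_c·A, the centroid depth is h_c = 37.7/(13.97925 × 0.785398) = 3.43374 m.
The centroid is at the centre, 0.5 m below the top of the plate, so the highest point sits at h_top = 3.43374 − 0.5 = 2.93374 m below the surface.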